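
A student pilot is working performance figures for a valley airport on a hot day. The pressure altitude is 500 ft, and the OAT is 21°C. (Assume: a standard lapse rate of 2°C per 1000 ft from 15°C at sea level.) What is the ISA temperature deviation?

ISA+7°C

ISA temperature at 500 ft = 15 − 2 × (500/1000) = 14°C.
Deviation = OAT − ISA = 21 − 14 = +7°C.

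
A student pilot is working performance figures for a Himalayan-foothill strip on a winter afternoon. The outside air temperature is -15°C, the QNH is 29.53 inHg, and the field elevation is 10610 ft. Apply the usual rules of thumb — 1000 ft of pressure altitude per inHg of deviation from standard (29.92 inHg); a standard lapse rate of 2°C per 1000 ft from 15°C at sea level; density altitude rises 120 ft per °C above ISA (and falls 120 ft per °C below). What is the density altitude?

Pressure altitude = 10610 + (29.92 − 29.53) × 1000 = 10610 + (+390) = 11000 ft.
ISA temperature at 11000 ft = 15 − 2 × (11000/1000) = -7°C.
ISA deviation = -15 − (-7) = -8°C.
Density altitude = 11000 + 120 × (-8) = 10040 ft.

10040 ft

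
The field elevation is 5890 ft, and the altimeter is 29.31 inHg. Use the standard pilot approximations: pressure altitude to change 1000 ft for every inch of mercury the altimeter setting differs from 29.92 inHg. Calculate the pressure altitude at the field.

Pressure correction = (29.92 − 29.31) × 1000 = +610 ft.
Pressure altitude = 5890 + (+610) = 6500 ft.

6500 ft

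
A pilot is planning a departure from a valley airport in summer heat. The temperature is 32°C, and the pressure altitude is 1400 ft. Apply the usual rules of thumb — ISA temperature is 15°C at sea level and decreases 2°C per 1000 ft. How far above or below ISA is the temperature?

ISA+19.8°C

ISA temperature at 1400 ft = 15 − 2 × (1400/1000) = 12.2°C.
Deviation = OAT − ISA = 32 − 12.2 = +19.8°C.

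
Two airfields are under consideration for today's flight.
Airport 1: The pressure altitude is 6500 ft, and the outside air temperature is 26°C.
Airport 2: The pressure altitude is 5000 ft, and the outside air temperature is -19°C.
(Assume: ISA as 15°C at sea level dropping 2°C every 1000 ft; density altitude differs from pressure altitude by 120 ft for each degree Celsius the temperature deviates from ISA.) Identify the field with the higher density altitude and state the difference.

Airport 1: ISA temp = 2°C, deviation +24°C, DA = 6500 + 120 × 24 = 9380 ft.
Airport 2: ISA temp = 5°C, deviation -24°C, DA = 5000 + 120 × (-24) = 2120 ft.
Airport 1 is higher by 9380 − 2120 = 7260 ft.

Airport 1 by 7260 ft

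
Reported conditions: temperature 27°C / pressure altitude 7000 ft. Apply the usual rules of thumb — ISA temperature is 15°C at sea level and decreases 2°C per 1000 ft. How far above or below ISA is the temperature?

ISA+26°C

ISA temperature at 7000 ft = 15 − 2 × (7000/1000) = 1°C.
Deviation = OAT − ISA = 27 − 1 = +26°C.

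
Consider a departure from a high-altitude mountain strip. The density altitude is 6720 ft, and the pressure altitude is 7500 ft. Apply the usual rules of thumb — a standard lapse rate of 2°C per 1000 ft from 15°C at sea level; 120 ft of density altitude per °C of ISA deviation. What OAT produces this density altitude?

Density altitude − pressure altitude = 6720 − 7500 = -780 ft.
At 120 ft/°C that is an ISA deviation of -780/120 = -6.5°C.
ISA temperature at 7500 ft = 15 − 2 × (7500/1000) = 0°C.
OAT = ISA + deviation = 0 + (-6.5) = -6.5°C.

-6.5°C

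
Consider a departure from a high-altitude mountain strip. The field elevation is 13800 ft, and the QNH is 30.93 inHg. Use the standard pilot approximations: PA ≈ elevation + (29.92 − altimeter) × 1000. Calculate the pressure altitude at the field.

12790 ft

Pressure correction = (29.92 − 30.93) × 1000 = -1010 ft.
Pressure altitude = 13800 + (-1010) = 12790 ft.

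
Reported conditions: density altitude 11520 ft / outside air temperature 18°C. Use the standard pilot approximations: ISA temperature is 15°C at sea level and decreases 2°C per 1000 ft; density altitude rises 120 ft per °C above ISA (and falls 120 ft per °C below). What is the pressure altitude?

DA = PA + 120 × (OAT − (15 − 2·PA/1000)) = PA + 120·OAT − 1800 + 0.24·PA = 1.24·PA + 120·OAT − 1800.
So 1.24·PA = 11520 − 120 × 18 + 1800 = 11160.
PA = 11160 / 1.24 = 9000 ft.

9000 ft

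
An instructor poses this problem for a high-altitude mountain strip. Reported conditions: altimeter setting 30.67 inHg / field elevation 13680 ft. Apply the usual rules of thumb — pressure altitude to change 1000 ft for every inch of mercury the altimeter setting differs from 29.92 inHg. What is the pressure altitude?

Pressure correction = (29.92 − 30.67) × 1000 = -750 ft.
Pressure altitude = 13680 + (-750) = 12930 ft.

12930 ft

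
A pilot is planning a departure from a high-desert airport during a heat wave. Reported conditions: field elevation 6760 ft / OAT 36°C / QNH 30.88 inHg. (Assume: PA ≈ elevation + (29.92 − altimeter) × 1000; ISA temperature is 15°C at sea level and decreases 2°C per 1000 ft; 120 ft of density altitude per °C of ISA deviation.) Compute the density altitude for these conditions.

Pressure altitude = 6760 + (29.92 − 30.88) × 1000 = 6760 + (-960) = 5800 ft.
ISA temperature at 5800 ft = 15 − 2 × (5800/1000) = 3.4°C.
ISA deviation = 36 − 3.4 = +32.6°C.
Density altitude = 5800 + 120 × (32.6) = 9712 ft.

9712 ft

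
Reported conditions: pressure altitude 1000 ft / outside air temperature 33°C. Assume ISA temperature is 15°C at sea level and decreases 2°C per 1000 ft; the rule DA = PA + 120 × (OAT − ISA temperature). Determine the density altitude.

3400 ft

ISA temperature at 1000 ft = 15 − 2 × (1000/1000) = 13°C.
ISA deviation = 33 − 13 = +20°C.
Density altitude = 1000 + 120 × (20) = 1000 + (+2400) = 3400 ft.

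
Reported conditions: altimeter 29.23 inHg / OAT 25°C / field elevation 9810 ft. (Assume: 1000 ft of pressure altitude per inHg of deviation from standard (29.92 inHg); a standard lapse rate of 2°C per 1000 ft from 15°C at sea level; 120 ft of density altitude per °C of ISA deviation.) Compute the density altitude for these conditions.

Pressure altitude = 9810 + (29.92 − 29.23) × 1000 = 9810 + (+690) = 10500 ft.
ISA temperature at 10500 ft = 15 − 2 × (10500/1000) = -6°C.
ISA deviation = 25 − (-6) = +31°C.
Density altitude = 10500 + 120 × (31) = 14220 ft.

14220 ft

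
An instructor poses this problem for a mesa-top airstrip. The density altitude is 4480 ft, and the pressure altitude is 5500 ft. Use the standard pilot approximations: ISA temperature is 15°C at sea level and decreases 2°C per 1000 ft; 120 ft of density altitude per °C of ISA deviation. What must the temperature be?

Density altitude − pressure altitude = 4480 − 5500 = -1020 ft.
At 120 ft/°C that is an ISA deviation of -1020/120 = -8.5°C.
ISA temperature at 5500 ft = 15 − 2 × (5500/1000) = 4°C.
OAT = ISA + deviation = 4 + (-8.5) = -4.5°C.

-4.5°C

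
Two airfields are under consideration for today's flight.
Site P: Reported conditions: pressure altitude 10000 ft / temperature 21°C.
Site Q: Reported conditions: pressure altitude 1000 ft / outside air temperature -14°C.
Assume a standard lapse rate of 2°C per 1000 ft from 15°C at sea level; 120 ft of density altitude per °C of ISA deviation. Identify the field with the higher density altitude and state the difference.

Site P by 15360 ft

Site P: ISA temp = -5°C, deviation +26°C, DA = 10000 + 120 × 26 = 13120 ft.
Site Q: ISA temp = 13°C, deviation -27°C, DA = 1000 + 120 × (-27) = -2240 ft.
Site P is higher by 13120 − (-2240) = 15360 ft.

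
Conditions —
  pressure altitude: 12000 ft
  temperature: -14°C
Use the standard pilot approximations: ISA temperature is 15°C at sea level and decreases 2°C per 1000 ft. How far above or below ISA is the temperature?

ISA temperature at 12000 ft = 15 − 2 × (12000/1000) = -9°C.
Deviation = OAT − ISA = -14 − (-9) = -5°C.

ISA-5°C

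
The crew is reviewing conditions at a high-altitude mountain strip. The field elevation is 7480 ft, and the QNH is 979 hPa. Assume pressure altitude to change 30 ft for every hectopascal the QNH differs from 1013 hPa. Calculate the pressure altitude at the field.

Pressure correction = (1013 − 979) × 30 = +1020 ft.
Pressure altitude = 7480 + (+1020) = 8500 ft.

8500 ft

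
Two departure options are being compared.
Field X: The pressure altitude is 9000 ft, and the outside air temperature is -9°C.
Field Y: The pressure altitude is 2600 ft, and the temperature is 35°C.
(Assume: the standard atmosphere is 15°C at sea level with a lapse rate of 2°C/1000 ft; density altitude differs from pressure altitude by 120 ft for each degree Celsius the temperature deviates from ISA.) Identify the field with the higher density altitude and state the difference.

Field X by 2656 ft

Field X: ISA temp = -3°C, deviation -6°C, DA = 9000 + 120 × (-6) = 8280 ft.
Field Y: ISA temp = 9.8°C, deviation +25.2°C, DA = 2600 + 120 × 25.2 = 5624 ft.
Field X is higher by 8280 − 5624 = 2656 ft.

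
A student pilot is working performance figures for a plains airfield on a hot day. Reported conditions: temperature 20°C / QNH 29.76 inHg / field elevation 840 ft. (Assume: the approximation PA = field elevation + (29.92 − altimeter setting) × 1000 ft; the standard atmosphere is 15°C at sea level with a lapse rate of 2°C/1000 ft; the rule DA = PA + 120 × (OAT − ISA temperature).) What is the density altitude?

Pressure altitude = 840 + (29.92 − 29.76) × 1000 = 840 + (+160) = 1000 ft.
ISA temperature at 1000 ft = 15 − 2 × (1000/1000) = 13°C.
ISA deviation = 20 − 13 = +7°C.
Density altitude = 1000 + 120 × (7) = 1840 ft.

1840 ft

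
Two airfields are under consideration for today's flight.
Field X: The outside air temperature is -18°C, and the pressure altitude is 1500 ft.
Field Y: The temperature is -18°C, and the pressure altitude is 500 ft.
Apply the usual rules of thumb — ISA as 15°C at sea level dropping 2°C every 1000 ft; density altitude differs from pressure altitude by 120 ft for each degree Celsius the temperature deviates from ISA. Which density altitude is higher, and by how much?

Field X: ISA temp = 12°C, deviation -30°C, DA = 1500 + 120 × (-30) = -2100 ft.
Field Y: ISA temp = 14°C, deviation -32°C, DA = 500 + 120 × (-32) = -3340 ft.
Field X is higher by -2100 − (-3340) = 1240 ft.

Field X by 1240 ft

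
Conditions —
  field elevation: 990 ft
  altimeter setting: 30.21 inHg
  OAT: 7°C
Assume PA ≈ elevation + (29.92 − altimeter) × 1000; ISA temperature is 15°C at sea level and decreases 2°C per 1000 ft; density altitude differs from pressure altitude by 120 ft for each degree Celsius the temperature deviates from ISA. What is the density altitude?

Pressure altitude = 990 + (29.92 − 30.21) × 1000 = 990 + (-290) = 700 ft.
ISA temperature at 700 ft = 15 − 2 × (700/1000) = 13.6°C.
ISA deviation = 7 − 13.6 = -6.6°C.
Density altitude = 700 + 120 × (-6.6) = -92 ft.

-92 ft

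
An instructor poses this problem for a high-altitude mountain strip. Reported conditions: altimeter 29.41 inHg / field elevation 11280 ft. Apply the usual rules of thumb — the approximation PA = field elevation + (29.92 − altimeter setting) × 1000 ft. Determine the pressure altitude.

11790 ft

Pressure correction = (29.92 − 29.41) × 1000 = +510 ft.
Pressure altitude = 11280 + (+510) = 11790 ft.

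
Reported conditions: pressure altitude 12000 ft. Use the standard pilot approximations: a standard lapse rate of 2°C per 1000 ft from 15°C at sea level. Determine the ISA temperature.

-9°C

ISA temperature = 15 − 2 × (12000/1000) = 15 − 24 = -9°C.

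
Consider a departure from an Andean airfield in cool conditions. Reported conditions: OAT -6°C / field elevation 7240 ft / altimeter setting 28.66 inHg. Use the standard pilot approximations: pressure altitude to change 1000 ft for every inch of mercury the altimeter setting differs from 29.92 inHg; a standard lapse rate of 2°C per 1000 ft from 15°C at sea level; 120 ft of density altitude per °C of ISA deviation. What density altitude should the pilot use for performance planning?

8020 ft

Pressure altitude = 7240 + (29.92 − 28.66) × 1000 = 7240 + (+1260) = 8500 ft.
ISA temperature at 8500 ft = 15 − 2 × (8500/1000) = -2°C.
ISA deviation = -6 − (-2) = -4°C.
Density altitude = 8500 + 120 × (-4) = 8020 ft.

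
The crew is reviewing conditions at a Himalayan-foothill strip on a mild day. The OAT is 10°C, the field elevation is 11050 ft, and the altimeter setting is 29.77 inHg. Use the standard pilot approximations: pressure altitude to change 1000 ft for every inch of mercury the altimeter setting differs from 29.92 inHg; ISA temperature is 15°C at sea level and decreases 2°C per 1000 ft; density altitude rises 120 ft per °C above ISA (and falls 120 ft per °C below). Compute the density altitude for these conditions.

Pressure altitude = 11050 + (29.92 − 29.77) × 1000 = 11050 + (+150) = 11200 ft.
ISA temperature at 11200 ft = 15 − 2 × (11200/1000) = -7.4°C.
ISA deviation = 10 − (-7.4) = +17.4°C.
Density altitude = 11200 + 120 × (17.4) = 13288 ft.

13288 ft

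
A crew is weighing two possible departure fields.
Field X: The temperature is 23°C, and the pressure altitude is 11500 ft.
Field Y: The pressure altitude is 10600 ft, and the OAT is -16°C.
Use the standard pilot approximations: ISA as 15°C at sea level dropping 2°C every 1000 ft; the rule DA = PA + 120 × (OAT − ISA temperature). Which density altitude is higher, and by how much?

Field X by 5796 ft

Field X: ISA temp = -8°C, deviation +31°C, DA = 11500 + 120 × 31 = 15220 ft.
Field Y: ISA temp = -6.2°C, deviation -9.8°C, DA = 10600 + 120 × (-9.8) = 9424 ft.
Field X is higher by 15220 − 9424 = 5796 ft.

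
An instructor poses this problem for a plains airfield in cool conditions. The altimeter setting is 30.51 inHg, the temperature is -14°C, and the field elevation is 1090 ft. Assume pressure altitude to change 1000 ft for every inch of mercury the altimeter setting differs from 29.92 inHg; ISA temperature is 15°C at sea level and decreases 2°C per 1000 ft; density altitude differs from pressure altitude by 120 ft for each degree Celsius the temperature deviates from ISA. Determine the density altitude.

-2860 ft

Pressure altitude = 1090 + (29.92 − 30.51) × 1000 = 1090 + (-590) = 500 ft.
ISA temperature at 500 ft = 15 − 2 × (500/1000) = 14°C.
ISA deviation = -14 − 14 = -28°C.
Density altitude = 500 + 120 × (-28) = -2860 ft.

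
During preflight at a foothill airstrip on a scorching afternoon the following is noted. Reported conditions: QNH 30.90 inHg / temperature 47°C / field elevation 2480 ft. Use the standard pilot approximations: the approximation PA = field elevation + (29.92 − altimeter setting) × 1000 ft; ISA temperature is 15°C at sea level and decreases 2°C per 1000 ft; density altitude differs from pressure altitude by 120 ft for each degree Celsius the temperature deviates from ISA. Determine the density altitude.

5700 ft

Pressure altitude = 2480 + (29.92 − 30.90) × 1000 = 2480 + (-980) = 1500 ft.
ISA temperature at 1500 ft = 15 − 2 × (1500/1000) = 12°C.
ISA deviation = 47 − 12 = +35°C.
Density altitude = 1500 + 120 × (35) = 5700 ft.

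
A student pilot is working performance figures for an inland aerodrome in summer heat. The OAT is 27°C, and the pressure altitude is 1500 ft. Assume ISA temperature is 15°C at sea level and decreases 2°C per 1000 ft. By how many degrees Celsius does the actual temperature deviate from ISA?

ISA temperature at 1500 ft = 15 − 2 × (1500/1000) = 12°C.
Deviation = OAT − ISA = 27 − 12 = +15°C.

ISA+15°C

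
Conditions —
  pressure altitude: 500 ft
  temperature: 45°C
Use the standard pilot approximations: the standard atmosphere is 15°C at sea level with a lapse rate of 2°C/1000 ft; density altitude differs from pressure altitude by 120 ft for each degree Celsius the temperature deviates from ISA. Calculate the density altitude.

ISA temperature at 500 ft = 15 − 2 × (500/1000) = 14°C.
ISA deviation = 45 − 14 = +31°C.
Density altitude = 500 + 120 × (31) = 500 + (+3720) = 4220 ft.

4220 ft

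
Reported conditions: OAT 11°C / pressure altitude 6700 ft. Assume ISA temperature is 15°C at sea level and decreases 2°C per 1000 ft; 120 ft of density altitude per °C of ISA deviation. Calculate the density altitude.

7828 ft

ISA temperature at 6700 ft = 15 − 2 × (6700/1000) = 1.6°C.
ISA deviation = 11 − 1.6 = +9.4°C.
Density altitude = 6700 + 120 × (9.4) = 6700 + (+1128) = 7828 ft.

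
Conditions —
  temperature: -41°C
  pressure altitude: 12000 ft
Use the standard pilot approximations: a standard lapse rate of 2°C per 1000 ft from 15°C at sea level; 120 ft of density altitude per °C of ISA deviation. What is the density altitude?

8160 ft

ISA temperature at 12000 ft = 15 − 2 × (12000/1000) = -9°C.
ISA deviation = -41 − (-9) = -32°C.
Density altitude = 12000 + 120 × (-32) = 12000 + (-3840) = 8160 ft.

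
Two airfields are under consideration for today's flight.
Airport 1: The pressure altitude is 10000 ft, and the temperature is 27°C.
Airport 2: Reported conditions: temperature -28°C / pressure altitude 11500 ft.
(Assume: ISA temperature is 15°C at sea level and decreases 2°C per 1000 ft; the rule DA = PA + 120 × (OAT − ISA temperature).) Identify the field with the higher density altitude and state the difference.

Airport 1 by 4740 ft

Airport 1: ISA temp = -5°C, deviation +32°C, DA = 10000 + 120 × 32 = 13840 ft.
Airport 2: ISA temp = -8°C, deviation -20°C, DA = 11500 + 120 × (-20) = 9100 ft.
Airport 1 is higher by 13840 − 9100 = 4740 ft.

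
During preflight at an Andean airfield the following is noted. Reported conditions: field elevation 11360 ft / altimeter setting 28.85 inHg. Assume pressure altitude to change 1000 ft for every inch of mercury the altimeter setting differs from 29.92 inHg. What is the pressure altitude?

Pressure correction = (29.92 − 28.85) × 1000 = +1070 ft.
Pressure altitude = 11360 + (+1070) = 12430 ft.

12430 ft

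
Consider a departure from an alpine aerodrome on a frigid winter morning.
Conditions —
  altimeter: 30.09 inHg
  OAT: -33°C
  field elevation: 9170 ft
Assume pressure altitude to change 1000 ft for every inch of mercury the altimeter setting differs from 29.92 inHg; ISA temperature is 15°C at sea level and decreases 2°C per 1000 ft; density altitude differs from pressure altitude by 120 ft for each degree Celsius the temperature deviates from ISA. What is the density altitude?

5400 ft

Pressure altitude = 9170 + (29.92 − 30.09) × 1000 = 9170 + (-170) = 9000 ft.
ISA temperature at 9000 ft = 15 − 2 × (9000/1000) = -3°C.
ISA deviation = -33 − (-3) = -30°C.
Density altitude = 9000 + 120 × (-30) = 5400 ft.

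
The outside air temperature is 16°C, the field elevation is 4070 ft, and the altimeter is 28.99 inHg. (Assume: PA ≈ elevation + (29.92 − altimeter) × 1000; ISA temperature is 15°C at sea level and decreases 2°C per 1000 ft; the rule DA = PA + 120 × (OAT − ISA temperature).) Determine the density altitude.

6320 ft

Pressure altitude = 4070 + (29.92 − 28.99) × 1000 = 4070 + (+930) = 5000 ft.
ISA temperature at 5000 ft = 15 − 2 × (5000/1000) = 5°C.
ISA deviation = 16 − 5 = +11°C.
Density altitude = 5000 + 120 × (11) = 6320 ft.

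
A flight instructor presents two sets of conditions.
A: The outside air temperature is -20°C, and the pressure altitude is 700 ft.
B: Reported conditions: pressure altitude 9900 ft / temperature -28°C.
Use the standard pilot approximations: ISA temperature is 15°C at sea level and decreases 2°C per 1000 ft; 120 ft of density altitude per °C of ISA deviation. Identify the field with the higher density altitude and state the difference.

A: ISA temp = 13.6°C, deviation -33.6°C, DA = 700 + 120 × (-33.6) = -3332 ft.
B: ISA temp = -4.8°C, deviation -23.2°C, DA = 9900 + 120 × (-23.2) = 7116 ft.
B is higher by 7116 − (-3332) = 10448 ft.

B by 10448 ft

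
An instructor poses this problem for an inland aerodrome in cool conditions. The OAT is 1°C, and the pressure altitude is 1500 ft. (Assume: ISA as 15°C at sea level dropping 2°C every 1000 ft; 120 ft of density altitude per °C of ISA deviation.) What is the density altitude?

180 ft

ISA temperature at 1500 ft = 15 − 2 × (1500/1000) = 12°C.
ISA deviation = 1 − 12 = -11°C.
Density altitude = 1500 + 120 × (-11) = 1500 + (-1320) = 180 ft.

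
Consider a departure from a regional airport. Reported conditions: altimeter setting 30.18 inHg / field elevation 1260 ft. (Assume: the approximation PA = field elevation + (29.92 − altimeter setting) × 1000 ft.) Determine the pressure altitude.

1000 ft

Pressure correction = (29.92 − 30.18) × 1000 = -260 ft.
Pressure altitude = 1260 + (-260) = 1000 ft.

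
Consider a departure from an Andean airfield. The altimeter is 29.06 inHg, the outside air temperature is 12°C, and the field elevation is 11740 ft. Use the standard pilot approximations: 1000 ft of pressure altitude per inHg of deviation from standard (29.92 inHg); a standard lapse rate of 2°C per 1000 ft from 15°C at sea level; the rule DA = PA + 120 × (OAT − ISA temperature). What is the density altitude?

Pressure altitude = 11740 + (29.92 − 29.06) × 1000 = 11740 + (+860) = 12600 ft.
ISA temperature at 12600 ft = 15 − 2 × (12600/1000) = -10.2°C.
ISA deviation = 12 − (-10.2) = +22.2°C.
Density altitude = 12600 + 120 × (22.2) = 15264 ft.

15264 ft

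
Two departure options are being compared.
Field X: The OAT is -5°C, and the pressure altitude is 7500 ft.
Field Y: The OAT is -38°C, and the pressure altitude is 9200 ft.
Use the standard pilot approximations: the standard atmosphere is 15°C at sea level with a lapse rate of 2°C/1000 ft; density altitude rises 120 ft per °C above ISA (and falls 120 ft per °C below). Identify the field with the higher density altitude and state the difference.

Field X by 1852 ft

Field X: ISA temp = 0°C, deviation -5°C, DA = 7500 + 120 × (-5) = 6900 ft.
Field Y: ISA temp = -3.4°C, deviation -34.6°C, DA = 9200 + 120 × (-34.6) = 5048 ft.
Field X is higher by 6900 − 5048 = 1852 ft.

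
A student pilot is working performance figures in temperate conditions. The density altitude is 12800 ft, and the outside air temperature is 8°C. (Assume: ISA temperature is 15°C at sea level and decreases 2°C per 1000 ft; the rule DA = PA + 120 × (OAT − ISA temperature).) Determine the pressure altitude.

DA = PA + 120 × (OAT − (15 − 2·PA/1000)) = PA + 120·OAT − 1800 + 0.24·PA = 1.24·PA + 120·OAT − 1800.
So 1.24·PA = 12800 − 120 × 8 + 1800 = 13640.
PA = 13640 / 1.24 = 11000 ft.

11000 ft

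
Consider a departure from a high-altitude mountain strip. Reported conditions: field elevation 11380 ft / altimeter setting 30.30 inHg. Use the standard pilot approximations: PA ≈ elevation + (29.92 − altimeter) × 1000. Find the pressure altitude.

11000 ft

Pressure correction = (29.92 − 30.30) × 1000 = -380 ft.
Pressure altitude = 11380 + (-380) = 11000 ft.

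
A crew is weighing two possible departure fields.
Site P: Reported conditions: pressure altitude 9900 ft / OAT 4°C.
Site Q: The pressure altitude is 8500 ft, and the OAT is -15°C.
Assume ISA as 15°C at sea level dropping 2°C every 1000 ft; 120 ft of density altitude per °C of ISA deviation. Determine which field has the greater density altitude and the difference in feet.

Site P by 4016 ft

Site P: ISA temp = -4.8°C, deviation +8.8°C, DA = 9900 + 120 × 8.8 = 10956 ft.
Site Q: ISA temp = -2°C, deviation -13°C, DA = 8500 + 120 × (-13) = 6940 ft.
Site P is higher by 10956 − 6940 = 4016 ft.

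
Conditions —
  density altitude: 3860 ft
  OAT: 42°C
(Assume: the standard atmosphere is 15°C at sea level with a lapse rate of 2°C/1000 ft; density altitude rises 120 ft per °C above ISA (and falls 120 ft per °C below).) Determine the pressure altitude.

DA = PA + 120 × (OAT − (15 − 2·PA/1000)) = PA + 120·OAT − 1800 + 0.24·PA = 1.24·PA + 120·OAT − 1800.
So 1.24·PA = 3860 − 120 × 42 + 1800 = 620.
PA = 620 / 1.24 = 500 ft.

500 ft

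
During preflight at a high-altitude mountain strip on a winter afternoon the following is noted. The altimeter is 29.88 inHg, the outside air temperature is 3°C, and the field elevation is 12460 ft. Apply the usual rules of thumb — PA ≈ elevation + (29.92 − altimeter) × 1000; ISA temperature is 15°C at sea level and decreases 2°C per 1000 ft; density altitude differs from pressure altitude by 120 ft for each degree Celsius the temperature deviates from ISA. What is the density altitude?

Pressure altitude = 12460 + (29.92 − 29.88) × 1000 = 12460 + (+40) = 12500 ft.
ISA temperature at 12500 ft = 15 − 2 × (12500/1000) = -10°C.
ISA deviation = 3 − (-10) = +13°C.
Density altitude = 12500 + 120 × (13) = 14060 ft.

14060 ft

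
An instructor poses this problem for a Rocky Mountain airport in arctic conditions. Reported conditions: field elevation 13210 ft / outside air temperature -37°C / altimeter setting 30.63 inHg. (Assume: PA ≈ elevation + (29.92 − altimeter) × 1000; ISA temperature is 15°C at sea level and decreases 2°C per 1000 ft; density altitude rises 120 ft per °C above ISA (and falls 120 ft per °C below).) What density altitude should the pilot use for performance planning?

9260 ft

Pressure altitude = 13210 + (29.92 − 30.63) × 1000 = 13210 + (-710) = 12500 ft.
ISA temperature at 12500 ft = 15 − 2 × (12500/1000) = -10°C.
ISA deviation = -37 − (-10) = -27°C.
Density altitude = 12500 + 120 × (-27) = 9260 ft.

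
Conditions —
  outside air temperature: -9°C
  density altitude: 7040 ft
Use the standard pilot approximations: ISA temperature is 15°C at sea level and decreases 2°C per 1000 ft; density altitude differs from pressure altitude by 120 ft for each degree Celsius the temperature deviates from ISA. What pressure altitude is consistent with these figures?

8000 ft

DA = PA + 120 × (OAT − (15 − 2·PA/1000)) = PA + 120·OAT − 1800 + 0.24·PA = 1.24·PA + 120·OAT − 1800.
So 1.24·PA = 7040 − 120 × (-9) + 1800 = 9920.
PA = 9920 / 1.24 = 8000 ft.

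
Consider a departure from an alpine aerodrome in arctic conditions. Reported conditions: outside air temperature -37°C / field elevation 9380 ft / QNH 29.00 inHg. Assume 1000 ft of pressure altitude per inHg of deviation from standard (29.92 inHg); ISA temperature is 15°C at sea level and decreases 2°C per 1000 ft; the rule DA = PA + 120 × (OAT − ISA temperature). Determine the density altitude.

6532 ft

Pressure altitude = 9380 + (29.92 − 29.00) × 1000 = 9380 + (+920) = 10300 ft.
ISA temperature at 10300 ft = 15 − 2 × (10300/1000) = -5.6°C.
ISA deviation = -37 − (-5.6) = -31.4°C.
Density altitude = 10300 + 120 × (-31.4) = 6532 ft.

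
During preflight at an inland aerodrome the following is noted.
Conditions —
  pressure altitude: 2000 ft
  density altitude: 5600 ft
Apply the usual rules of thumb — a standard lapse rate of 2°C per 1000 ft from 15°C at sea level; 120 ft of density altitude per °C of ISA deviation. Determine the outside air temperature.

Density altitude − pressure altitude = 5600 − 2000 = +3600 ft.
At 120 ft/°C that is an ISA deviation of 3600/120 = +30°C.
ISA temperature at 2000 ft = 15 − 2 × (2000/1000) = 11°C.
OAT = ISA + deviation = 11 + (+30) = 41°C.

41°C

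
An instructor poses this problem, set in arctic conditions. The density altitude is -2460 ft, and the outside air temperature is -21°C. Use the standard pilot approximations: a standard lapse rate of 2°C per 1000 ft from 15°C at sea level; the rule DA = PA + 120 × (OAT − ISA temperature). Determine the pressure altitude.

1500 ft

DA = PA + 120 × (OAT − (15 − 2·PA/1000)) = PA + 120·OAT − 1800 + 0.24·PA = 1.24·PA + 120·OAT − 1800.
So 1.24·PA = -2460 − 120 × (-21) + 1800 = 1860.
PA = 1860 / 1.24 = 1500 ft.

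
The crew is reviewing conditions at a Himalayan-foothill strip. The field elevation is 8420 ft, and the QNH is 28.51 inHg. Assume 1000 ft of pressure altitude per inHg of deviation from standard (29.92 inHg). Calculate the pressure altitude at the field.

Pressure correction = (29.92 − 28.51) × 1000 = +1410 ft.
Pressure altitude = 8420 + (+1410) = 9830 ft.

9830 ft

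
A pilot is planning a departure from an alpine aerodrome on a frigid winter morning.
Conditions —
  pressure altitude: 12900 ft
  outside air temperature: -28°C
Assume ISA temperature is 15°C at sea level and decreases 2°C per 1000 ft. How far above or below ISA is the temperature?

ISA temperature at 12900 ft = 15 − 2 × (12900/1000) = -10.8°C.
Deviation = OAT − ISA = -28 − (-10.8) = -17.2°C.

ISA-17.2°C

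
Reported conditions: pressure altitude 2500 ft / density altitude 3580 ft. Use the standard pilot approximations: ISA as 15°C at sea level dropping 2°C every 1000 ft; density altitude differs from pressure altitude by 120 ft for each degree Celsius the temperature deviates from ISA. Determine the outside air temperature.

Density altitude − pressure altitude = 3580 − 2500 = +1080 ft.
At 120 ft/°C that is an ISA deviation of 1080/120 = +9°C.
ISA temperature at 2500 ft = 15 − 2 × (2500/1000) = 10°C.
OAT = ISA + deviation = 10 + (+9) = 19°C.

19°C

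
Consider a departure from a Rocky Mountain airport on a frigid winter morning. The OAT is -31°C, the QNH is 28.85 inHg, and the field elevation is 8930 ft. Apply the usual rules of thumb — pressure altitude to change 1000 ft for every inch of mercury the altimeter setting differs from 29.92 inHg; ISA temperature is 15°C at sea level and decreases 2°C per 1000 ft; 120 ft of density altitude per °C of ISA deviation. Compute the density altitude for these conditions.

Pressure altitude = 8930 + (29.92 − 28.85) × 1000 = 8930 + (+1070) = 10000 ft.
ISA temperature at 10000 ft = 15 − 2 × (10000/1000) = -5°C.
ISA deviation = -31 − (-5) = -26°C.
Density altitude = 10000 + 120 × (-26) = 6880 ft.

6880 ft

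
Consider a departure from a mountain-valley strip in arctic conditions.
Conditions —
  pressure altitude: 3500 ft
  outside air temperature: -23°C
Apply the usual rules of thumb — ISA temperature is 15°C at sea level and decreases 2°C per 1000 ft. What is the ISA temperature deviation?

ISA temperature at 3500 ft = 15 − 2 × (3500/1000) = 8°C.
Deviation = OAT − ISA = -23 − 8 = -31°C.

ISA-31°C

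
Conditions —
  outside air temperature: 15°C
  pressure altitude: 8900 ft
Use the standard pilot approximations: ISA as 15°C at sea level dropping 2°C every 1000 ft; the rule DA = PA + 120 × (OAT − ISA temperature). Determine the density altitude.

11036 ft

ISA temperature at 8900 ft = 15 − 2 × (8900/1000) = -2.8°C.
ISA deviation = 15 − (-2.8) = +17.8°C.
Density altitude = 8900 + 120 × (17.8) = 8900 + (+2136) = 11036 ft.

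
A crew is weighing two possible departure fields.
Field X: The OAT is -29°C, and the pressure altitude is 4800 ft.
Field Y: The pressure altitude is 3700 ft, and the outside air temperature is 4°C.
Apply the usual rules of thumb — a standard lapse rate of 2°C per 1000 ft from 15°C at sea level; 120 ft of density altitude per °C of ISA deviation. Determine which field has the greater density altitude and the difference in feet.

Field Y by 2596 ft

Field X: ISA temp = 5.4°C, deviation -34.4°C, DA = 4800 + 120 × (-34.4) = 672 ft.
Field Y: ISA temp = 7.6°C, deviation -3.6°C, DA = 3700 + 120 × (-3.6) = 3268 ft.
Field Y is higher by 3268 − 672 = 2596 ft.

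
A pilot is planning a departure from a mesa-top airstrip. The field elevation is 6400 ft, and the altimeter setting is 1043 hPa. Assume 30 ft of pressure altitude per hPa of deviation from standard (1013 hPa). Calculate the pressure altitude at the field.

5500 ft

Pressure correction = (1013 − 1043) × 30 = -900 ft.
Pressure altitude = 6400 + (-900) = 5500 ft.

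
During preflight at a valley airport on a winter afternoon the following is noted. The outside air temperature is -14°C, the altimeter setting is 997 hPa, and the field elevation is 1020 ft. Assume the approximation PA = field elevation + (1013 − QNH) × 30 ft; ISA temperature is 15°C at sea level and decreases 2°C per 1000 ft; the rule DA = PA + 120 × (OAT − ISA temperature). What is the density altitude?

-1620 ft

Pressure altitude = 1020 + (1013 − 997) × 30 = 1020 + (+480) = 1500 ft.
ISA temperature at 1500 ft = 15 − 2 × (1500/1000) = 12°C.
ISA deviation = -14 − 12 = -26°C.
Density altitude = 1500 + 120 × (-26) = -1620 ft.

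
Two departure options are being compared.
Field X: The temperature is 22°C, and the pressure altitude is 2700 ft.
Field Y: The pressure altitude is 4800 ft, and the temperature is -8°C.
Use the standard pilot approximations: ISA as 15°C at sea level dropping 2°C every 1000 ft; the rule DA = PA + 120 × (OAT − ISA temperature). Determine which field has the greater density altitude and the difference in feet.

Field X: ISA temp = 9.6°C, deviation +12.4°C, DA = 2700 + 120 × 12.4 = 4188 ft.
Field Y: ISA temp = 5.4°C, deviation -13.4°C, DA = 4800 + 120 × (-13.4) = 3192 ft.
Field X is higher by 4188 − 3192 = 996 ft.

Field X by 996 ft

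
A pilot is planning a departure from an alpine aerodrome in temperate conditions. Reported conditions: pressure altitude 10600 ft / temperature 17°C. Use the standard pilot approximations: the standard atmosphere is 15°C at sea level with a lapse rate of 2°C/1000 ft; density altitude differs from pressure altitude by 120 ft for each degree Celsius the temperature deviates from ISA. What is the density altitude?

ISA temperature at 10600 ft = 15 − 2 × (10600/1000) = -6.2°C.
ISA deviation = 17 − (-6.2) = +23.2°C.
Density altitude = 10600 + 120 × (23.2) = 10600 + (+2784) = 13384 ft.

13384 ft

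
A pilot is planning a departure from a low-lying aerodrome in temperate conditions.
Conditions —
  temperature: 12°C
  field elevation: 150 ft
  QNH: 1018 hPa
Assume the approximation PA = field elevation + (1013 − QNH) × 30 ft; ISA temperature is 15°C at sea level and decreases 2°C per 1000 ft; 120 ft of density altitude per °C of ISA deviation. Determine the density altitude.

-360 ft

Pressure altitude = 150 + (1013 − 1018) × 30 = 150 + (-150) = 0 ft.
ISA temperature at 0 ft = 15 − 2 × (0/1000) = 15°C.
ISA deviation = 12 − 15 = -3°C.
Density altitude = 0 + 120 × (-3) = -360 ft.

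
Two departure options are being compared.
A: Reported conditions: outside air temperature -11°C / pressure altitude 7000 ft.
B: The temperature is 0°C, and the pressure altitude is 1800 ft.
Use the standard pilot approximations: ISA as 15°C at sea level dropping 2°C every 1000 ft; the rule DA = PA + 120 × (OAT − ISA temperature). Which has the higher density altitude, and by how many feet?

A by 5128 ft

A: ISA temp = 1°C, deviation -12°C, DA = 7000 + 120 × (-12) = 5560 ft.
B: ISA temp = 11.4°C, deviation -11.4°C, DA = 1800 + 120 × (-11.4) = 432 ft.
A is higher by 5560 − 432 = 5128 ft.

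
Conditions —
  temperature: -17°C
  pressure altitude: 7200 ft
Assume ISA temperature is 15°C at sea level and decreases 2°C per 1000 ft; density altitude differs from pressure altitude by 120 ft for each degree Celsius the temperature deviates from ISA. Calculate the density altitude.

ISA temperature at 7200 ft = 15 − 2 × (7200/1000) = 0.6°C.
ISA deviation = -17 − 0.6 = -17.6°C.
Density altitude = 7200 + 120 × (-17.6) = 7200 + (-2112) = 5088 ft.

5088 ft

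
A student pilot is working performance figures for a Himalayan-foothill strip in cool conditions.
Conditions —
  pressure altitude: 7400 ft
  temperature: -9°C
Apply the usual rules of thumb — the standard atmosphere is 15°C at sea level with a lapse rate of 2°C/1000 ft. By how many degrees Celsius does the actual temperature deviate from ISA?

ISA temperature at 7400 ft = 15 − 2 × (7400/1000) = 0.2°C.
Deviation = OAT − ISA = -9 − 0.2 = -9.2°C.

ISA-9.2°C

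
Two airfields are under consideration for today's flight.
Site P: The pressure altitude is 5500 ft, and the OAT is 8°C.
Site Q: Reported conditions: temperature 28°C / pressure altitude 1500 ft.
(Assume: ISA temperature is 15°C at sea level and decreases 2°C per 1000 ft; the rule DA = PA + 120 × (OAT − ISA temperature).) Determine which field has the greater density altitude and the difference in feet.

Site P by 2560 ft

Site P: ISA temp = 4°C, deviation +4°C, DA = 5500 + 120 × 4 = 5980 ft.
Site Q: ISA temp = 12°C, deviation +16°C, DA = 1500 + 120 × 16 = 3420 ft.
Site P is higher by 5980 − 3420 = 2560 ft.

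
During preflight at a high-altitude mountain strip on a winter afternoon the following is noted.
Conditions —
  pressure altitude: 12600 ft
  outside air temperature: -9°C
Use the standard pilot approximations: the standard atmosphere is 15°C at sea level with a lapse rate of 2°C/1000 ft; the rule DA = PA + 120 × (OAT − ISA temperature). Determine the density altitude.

ISA temperature at 12600 ft = 15 − 2 × (12600/1000) = -10.2°C.
ISA deviation = -9 − (-10.2) = +1.2°C.
Density altitude = 12600 + 120 × (1.2) = 12600 + (+144) = 12744 ft.

12744 ft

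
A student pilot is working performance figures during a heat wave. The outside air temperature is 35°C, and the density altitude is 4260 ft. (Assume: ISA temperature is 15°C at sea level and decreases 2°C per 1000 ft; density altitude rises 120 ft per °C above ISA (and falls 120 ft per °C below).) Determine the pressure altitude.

1500 ft

DA = PA + 120 × (OAT − (15 − 2·PA/1000)) = PA + 120·OAT − 1800 + 0.24·PA = 1.24·PA + 120·OAT − 1800.
So 1.24·PA = 4260 − 120 × 35 + 1800 = 1860.
PA = 1860 / 1.24 = 1500 ft.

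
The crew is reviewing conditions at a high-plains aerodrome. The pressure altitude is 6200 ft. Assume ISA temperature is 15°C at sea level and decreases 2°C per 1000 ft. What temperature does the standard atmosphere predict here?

2.6°C

ISA temperature = 15 − 2 × (6200/1000) = 15 − 12.4 = 2.6°C.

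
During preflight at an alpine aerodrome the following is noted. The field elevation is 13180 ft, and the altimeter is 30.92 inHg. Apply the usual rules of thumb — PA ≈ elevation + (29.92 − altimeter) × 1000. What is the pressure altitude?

12180 ft

Pressure correction = (29.92 − 30.92) × 1000 = -1000 ft.
Pressure altitude = 13180 + (-1000) = 12180 ft.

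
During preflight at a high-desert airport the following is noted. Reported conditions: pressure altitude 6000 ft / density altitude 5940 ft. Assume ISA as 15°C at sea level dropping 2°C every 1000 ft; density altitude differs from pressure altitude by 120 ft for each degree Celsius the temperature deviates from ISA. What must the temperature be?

2.5°C

Density altitude − pressure altitude = 5940 − 6000 = -60 ft.
At 120 ft/°C that is an ISA deviation of -60/120 = -0.5°C.
ISA temperature at 6000 ft = 15 − 2 × (6000/1000) = 3°C.
OAT = ISA + deviation = 3 + (-0.5) = 2.5°C.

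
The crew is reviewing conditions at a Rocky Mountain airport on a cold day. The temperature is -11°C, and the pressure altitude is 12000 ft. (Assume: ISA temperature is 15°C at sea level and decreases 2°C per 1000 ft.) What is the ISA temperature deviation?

ISA temperature at 12000 ft = 15 − 2 × (12000/1000) = -9°C.
Deviation = OAT − ISA = -11 − (-9) = -2°C.

ISA-2°C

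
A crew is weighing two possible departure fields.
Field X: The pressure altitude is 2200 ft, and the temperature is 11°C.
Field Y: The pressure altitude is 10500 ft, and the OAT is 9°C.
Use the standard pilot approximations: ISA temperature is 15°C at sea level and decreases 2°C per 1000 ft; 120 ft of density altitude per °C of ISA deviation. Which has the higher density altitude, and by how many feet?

Field Y by 10052 ft

Field X: ISA temp = 10.6°C, deviation +0.4°C, DA = 2200 + 120 × 0.4 = 2248 ft.
Field Y: ISA temp = -6°C, deviation +15°C, DA = 10500 + 120 × 15 = 12300 ft.
Field Y is higher by 12300 − 2248 = 10052 ft.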